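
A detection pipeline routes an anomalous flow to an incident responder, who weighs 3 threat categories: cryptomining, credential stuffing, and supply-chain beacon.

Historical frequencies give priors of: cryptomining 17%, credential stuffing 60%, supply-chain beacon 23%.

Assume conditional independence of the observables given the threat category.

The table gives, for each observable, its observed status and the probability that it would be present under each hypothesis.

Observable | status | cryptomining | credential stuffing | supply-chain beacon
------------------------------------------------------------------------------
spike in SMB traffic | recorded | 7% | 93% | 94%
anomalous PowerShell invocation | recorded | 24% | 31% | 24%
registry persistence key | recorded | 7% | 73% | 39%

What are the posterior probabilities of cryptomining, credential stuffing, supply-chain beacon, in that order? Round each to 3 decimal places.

0.001, 0.861, 0.138

By Bayes' rule with conditional independence, the unnormalized weight for each hypothesis is prior × ∏ likelihoods:
  cryptomining: 0.17 × 0.07 × 0.24 × 0.07 = 0.00019992
  credential stuffing: 0.60 × 0.93 × 0.31 × 0.73 = 0.12628
  supply-chain beacon: 0.23 × 0.94 × 0.24 × 0.39 = 0.020236
Marginal likelihood of the evidence = 0.14671.
P(cryptomining | evidence) = 0.00019992 / 0.14671 ≈ 0.001
P(credential stuffing | evidence) = 0.12628 / 0.14671 ≈ 0.861
P(supply-chain beacon | evidence) = 0.020236 / 0.14671 ≈ 0.138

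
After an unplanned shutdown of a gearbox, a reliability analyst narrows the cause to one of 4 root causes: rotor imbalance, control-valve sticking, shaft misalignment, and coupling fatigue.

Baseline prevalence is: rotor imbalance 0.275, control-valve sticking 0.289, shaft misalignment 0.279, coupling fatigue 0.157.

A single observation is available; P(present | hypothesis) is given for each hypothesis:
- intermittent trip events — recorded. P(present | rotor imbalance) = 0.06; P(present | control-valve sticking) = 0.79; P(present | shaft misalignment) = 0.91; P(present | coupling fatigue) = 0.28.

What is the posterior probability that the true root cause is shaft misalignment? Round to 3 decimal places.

By Bayes' rule, the unnormalized weight for each hypothesis is prior × likelihood:
  rotor imbalance: 0.275 × 0.06 = 0.0165
  control-valve sticking: 0.289 × 0.79 = 0.22831
  shaft misalignment: 0.279 × 0.91 = 0.25389
  coupling fatigue: 0.157 × 0.28 = 0.04396
Normalizing constant Z = 0.0165 + 0.22831 + 0.25389 + 0.04396 = 0.54266.
P(shaft misalignment | evidence) = 0.25389 / 0.54266 ≈ 0.468.

0.468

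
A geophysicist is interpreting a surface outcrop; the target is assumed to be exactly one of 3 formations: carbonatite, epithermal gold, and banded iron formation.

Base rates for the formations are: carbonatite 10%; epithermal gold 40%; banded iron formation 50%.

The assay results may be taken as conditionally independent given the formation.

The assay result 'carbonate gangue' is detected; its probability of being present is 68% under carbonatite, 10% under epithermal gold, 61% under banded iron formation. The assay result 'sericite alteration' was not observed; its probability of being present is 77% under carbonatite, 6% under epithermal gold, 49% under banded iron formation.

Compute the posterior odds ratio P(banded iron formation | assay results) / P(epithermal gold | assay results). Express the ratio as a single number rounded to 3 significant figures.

4.14

Unnormalized posterior weight (prior times the assay result likelihoods) for each of the two hypotheses (using 1 − P(present | H) for each absent assay result):
  banded iron formation: 0.50 × 0.61 × (1 − 0.49) = 0.15555
  epithermal gold: 0.40 × 0.10 × (1 − 0.06) = 0.0376
Odds(banded iron formation : epithermal gold) = 0.15555 / 0.0376 ≈ 4.14.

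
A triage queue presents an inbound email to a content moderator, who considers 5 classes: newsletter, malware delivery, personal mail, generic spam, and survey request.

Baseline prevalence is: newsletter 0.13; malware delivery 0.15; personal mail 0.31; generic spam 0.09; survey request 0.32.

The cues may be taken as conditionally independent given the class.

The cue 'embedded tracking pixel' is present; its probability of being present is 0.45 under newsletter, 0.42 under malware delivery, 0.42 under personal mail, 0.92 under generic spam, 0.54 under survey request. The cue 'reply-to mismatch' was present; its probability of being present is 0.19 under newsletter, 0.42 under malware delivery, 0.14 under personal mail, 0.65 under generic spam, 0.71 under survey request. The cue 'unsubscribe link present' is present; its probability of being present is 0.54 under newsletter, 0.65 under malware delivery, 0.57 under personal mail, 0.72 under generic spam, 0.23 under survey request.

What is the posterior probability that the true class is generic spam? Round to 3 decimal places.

0.385

Multiply each prior by the joint likelihood of the cue pattern:
  newsletter: 0.13 × 0.45 × 0.19 × 0.54 = 0.0060021
  malware delivery: 0.15 × 0.42 × 0.42 × 0.65 = 0.017199
  personal mail: 0.31 × 0.42 × 0.14 × 0.57 = 0.01039
  generic spam: 0.09 × 0.92 × 0.65 × 0.72 = 0.03875
  survey request: 0.32 × 0.54 × 0.71 × 0.23 = 0.028218
The unnormalized weights sum to 0.10056.
P(generic spam | evidence) = 0.03875 / 0.10056 ≈ 0.385.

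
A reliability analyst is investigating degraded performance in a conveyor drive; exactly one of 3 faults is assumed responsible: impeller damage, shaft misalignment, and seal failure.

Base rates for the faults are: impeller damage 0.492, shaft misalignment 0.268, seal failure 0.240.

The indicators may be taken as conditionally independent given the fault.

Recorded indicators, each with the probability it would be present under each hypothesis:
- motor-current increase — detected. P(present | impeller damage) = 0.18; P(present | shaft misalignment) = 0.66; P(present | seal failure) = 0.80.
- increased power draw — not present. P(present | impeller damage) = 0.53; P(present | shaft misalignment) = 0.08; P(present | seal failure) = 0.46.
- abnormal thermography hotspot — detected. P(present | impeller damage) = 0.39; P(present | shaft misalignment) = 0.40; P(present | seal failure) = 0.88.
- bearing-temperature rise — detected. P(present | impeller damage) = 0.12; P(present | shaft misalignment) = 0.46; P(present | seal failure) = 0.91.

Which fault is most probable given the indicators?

seal failure

For each hypothesis, the unnormalized posterior weight is prior × product of the indicator likelihoods (using 1 − P(present | H) for each absent indicator):
  impeller damage: 0.492 × 0.18 × (1 − 0.53) × 0.39 × 0.12 = 0.001948
  shaft misalignment: 0.268 × 0.66 × (1 − 0.08) × 0.40 × 0.46 = 0.029942
  seal failure: 0.240 × 0.80 × (1 − 0.46) × 0.88 × 0.91 = 0.083027
The unnormalized weights sum to 0.11492.
P(impeller damage | evidence) ≈ 0.001948 / 0.11492 ≈ 0.017
P(shaft misalignment | evidence) ≈ 0.029942 / 0.11492 ≈ 0.261
P(seal failure | evidence) ≈ 0.083027 / 0.11492 ≈ 0.722
The largest is 0.722, so seal failure is most probable.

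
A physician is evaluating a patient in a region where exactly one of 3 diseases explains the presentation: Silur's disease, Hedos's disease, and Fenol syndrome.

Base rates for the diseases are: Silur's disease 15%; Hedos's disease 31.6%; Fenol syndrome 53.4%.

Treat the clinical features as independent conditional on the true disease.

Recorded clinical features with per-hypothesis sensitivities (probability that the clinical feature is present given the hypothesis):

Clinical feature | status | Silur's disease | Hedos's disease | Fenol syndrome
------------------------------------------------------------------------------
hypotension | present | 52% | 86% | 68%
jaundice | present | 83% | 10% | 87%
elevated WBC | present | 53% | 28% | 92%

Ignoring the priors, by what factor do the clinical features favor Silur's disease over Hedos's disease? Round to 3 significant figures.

Take the product of per-clinical feature likelihoods under each hypothesis, then divide.
  Silur's disease: 0.52 × 0.83 × 0.53 = 0.22875
  Hedos's disease: 0.86 × 0.10 × 0.28 = 0.02408
Bayes factor = 0.22875 / 0.02408 ≈ 9.50

9.50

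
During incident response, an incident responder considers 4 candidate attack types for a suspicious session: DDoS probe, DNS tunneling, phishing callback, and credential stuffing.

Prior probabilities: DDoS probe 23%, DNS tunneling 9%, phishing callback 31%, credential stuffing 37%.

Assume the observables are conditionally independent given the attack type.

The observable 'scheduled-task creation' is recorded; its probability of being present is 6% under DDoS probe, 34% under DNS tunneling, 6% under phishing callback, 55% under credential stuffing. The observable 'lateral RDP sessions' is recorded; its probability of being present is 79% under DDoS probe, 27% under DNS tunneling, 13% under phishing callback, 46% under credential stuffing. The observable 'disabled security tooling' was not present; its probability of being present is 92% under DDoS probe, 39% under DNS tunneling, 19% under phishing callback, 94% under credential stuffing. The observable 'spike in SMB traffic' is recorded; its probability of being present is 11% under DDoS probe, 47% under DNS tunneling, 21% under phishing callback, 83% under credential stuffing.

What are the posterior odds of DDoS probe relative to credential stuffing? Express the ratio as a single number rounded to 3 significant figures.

0.0206

The normalizing constant cancels in an odds ratio, so compute prior × likelihood for the two hypotheses only (using 1 − P(present | H) for each absent observable):
  DDoS probe: 0.23 × 0.06 × 0.79 × (1 − 0.92) × 0.11 = 9.5938e-05
  credential stuffing: 0.37 × 0.55 × 0.46 × (1 − 0.94) × 0.83 = 0.0046618
Posterior odds = 9.5938e-05 / 0.0046618 ≈ 0.0206.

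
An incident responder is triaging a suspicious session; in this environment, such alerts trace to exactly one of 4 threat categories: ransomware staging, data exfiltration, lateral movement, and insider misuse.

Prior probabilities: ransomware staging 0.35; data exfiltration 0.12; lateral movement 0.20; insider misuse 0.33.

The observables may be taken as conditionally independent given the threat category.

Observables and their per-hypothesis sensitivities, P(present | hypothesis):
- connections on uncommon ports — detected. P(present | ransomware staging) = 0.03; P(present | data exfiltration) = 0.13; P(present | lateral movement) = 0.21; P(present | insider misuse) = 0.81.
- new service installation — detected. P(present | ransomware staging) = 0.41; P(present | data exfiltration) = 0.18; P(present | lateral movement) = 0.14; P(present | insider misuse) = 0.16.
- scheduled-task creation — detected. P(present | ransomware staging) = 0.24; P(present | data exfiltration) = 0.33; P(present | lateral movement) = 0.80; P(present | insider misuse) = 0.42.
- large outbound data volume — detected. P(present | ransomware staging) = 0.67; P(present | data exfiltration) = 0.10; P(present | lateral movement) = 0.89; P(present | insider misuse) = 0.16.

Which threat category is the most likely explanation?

By Bayes' rule with conditional independence, the unnormalized weight for each hypothesis is prior × ∏ likelihoods:
  ransomware staging: 0.35 × 0.03 × 0.41 × 0.24 × 0.67 = 0.00069224
  data exfiltration: 0.12 × 0.13 × 0.18 × 0.33 × 0.10 = 9.2664e-05
  lateral movement: 0.20 × 0.21 × 0.14 × 0.80 × 0.89 = 0.0041866
  insider misuse: 0.33 × 0.81 × 0.16 × 0.42 × 0.16 = 0.002874
Marginal likelihood of the evidence = 0.0078455.
P(ransomware staging | evidence) ≈ 0.00069224 / 0.0078455 ≈ 0.088
P(data exfiltration | evidence) ≈ 9.2664e-05 / 0.0078455 ≈ 0.012
P(lateral movement | evidence) ≈ 0.0041866 / 0.0078455 ≈ 0.534
P(insider misuse | evidence) ≈ 0.002874 / 0.0078455 ≈ 0.366
The largest is 0.534, so lateral movement is most probable.

lateral movement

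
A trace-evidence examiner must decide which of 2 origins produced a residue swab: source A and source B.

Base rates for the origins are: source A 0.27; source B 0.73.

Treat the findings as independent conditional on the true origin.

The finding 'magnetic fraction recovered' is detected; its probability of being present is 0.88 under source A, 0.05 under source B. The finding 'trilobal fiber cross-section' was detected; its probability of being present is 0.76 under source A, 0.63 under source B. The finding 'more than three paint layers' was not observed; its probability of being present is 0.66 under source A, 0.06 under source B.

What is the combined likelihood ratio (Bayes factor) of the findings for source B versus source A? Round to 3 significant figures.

The Bayes factor is the ratio of the joint likelihoods of the evidence pattern under the two hypotheses (using 1 − P(present | H) for each absent finding).
  source B: 0.05 × 0.63 × (1 − 0.06) = 0.02961
  source A: 0.88 × 0.76 × (1 − 0.66) = 0.22739
Bayes factor = 0.02961 / 0.22739 ≈ 0.130

0.130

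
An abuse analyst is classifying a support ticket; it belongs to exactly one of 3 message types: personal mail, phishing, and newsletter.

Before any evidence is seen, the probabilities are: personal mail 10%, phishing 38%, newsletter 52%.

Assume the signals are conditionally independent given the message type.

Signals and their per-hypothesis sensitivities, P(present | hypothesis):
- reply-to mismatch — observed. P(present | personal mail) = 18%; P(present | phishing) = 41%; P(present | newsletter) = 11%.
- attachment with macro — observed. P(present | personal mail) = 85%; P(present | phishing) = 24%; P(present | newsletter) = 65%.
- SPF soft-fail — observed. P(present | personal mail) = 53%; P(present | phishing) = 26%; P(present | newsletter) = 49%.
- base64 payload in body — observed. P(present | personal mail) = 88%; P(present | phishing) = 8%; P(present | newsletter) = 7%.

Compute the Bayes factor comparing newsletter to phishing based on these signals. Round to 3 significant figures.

1.20

The Bayes factor is the ratio of the joint likelihoods of the signal pattern under the two hypotheses.
  newsletter: 0.11 × 0.65 × 0.49 × 0.07 = 0.0024525
  phishing: 0.41 × 0.24 × 0.26 × 0.08 = 0.0020467
Bayes factor = 0.0024525 / 0.0020467 ≈ 1.20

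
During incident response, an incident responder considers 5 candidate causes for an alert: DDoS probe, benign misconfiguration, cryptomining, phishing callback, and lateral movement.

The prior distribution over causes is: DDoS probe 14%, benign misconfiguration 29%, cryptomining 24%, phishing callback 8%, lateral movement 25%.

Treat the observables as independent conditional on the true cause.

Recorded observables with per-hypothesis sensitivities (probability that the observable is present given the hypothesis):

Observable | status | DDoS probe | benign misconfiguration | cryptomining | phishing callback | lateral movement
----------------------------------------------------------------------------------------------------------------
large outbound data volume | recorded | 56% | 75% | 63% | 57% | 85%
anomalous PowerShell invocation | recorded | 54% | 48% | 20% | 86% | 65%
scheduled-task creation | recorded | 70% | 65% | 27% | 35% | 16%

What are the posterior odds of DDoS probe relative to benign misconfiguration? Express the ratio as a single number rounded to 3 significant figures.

Posterior odds equal prior odds times the likelihood ratio; only the two competing hypotheses matter.
  DDoS probe: 0.14 × 0.56 × 0.54 × 0.70 = 0.029635
  benign misconfiguration: 0.29 × 0.75 × 0.48 × 0.65 = 0.06786
Posterior odds = 0.029635 / 0.06786 ≈ 0.437.

0.437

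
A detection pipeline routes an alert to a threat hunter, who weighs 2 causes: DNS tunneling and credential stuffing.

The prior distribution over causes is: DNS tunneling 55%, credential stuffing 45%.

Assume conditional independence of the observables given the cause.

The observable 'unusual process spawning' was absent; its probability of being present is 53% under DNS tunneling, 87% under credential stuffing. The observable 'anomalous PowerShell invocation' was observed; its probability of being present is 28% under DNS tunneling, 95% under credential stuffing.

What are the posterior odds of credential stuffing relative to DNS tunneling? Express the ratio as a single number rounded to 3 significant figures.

0.768

The normalizing constant cancels in an odds ratio, so compute prior × likelihood for the two hypotheses only (using 1 − P(present | H) for each absent observable):
  credential stuffing: 0.45 × (1 − 0.87) × 0.95 = 0.055575
  DNS tunneling: 0.55 × (1 − 0.53) × 0.28 = 0.07238
Odds(credential stuffing : DNS tunneling) = 0.055575 / 0.07238 ≈ 0.768.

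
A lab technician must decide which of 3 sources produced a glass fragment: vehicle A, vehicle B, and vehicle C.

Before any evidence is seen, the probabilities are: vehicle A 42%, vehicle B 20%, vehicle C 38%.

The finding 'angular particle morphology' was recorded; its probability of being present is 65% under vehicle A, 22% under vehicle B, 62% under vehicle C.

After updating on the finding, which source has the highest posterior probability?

vehicle A

By Bayes' rule, the unnormalized weight for each hypothesis is prior × likelihood:
  vehicle A: 0.42 × 0.65 = 0.273
  vehicle B: 0.20 × 0.22 = 0.044
  vehicle C: 0.38 × 0.62 = 0.2356
Marginal likelihood of the evidence = 0.5526.
P(vehicle A | evidence) ≈ 0.273 / 0.5526 ≈ 0.494
P(vehicle B | evidence) ≈ 0.044 / 0.5526 ≈ 0.080
P(vehicle C | evidence) ≈ 0.2356 / 0.5526 ≈ 0.426
The largest is 0.494, so vehicle A is most probable.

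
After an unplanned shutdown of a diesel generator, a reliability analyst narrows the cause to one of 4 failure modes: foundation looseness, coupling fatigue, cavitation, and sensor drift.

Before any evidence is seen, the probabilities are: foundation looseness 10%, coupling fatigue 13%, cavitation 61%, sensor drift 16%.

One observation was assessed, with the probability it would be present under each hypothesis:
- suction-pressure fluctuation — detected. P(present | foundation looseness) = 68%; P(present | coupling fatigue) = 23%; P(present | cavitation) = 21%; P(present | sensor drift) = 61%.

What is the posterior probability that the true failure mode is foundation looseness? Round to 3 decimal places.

For each hypothesis, the unnormalized posterior weight is prior × likelihood:
  foundation looseness: 0.10 × 0.68 = 0.068
  coupling fatigue: 0.13 × 0.23 = 0.0299
  cavitation: 0.61 × 0.21 = 0.1281
  sensor drift: 0.16 × 0.61 = 0.0976
The unnormalized weights sum to 0.3236.
P(foundation looseness | evidence) = 0.068 / 0.3236 ≈ 0.210.

0.210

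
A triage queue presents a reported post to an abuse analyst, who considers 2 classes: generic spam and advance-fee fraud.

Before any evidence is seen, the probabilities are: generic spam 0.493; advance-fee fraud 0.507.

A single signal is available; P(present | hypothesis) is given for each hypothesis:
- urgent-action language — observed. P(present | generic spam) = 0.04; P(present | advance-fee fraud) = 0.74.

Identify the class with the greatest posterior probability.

advance-fee fraud

Multiply each prior by the likelihood of the signal:
  generic spam: 0.493 × 0.04 = 0.01972
  advance-fee fraud: 0.507 × 0.74 = 0.37518
The unnormalized weights sum to 0.3949.
P(generic spam | evidence) ≈ 0.01972 / 0.3949 ≈ 0.050
P(advance-fee fraud | evidence) ≈ 0.37518 / 0.3949 ≈ 0.950
The largest is 0.950, so advance-fee fraud is most probable.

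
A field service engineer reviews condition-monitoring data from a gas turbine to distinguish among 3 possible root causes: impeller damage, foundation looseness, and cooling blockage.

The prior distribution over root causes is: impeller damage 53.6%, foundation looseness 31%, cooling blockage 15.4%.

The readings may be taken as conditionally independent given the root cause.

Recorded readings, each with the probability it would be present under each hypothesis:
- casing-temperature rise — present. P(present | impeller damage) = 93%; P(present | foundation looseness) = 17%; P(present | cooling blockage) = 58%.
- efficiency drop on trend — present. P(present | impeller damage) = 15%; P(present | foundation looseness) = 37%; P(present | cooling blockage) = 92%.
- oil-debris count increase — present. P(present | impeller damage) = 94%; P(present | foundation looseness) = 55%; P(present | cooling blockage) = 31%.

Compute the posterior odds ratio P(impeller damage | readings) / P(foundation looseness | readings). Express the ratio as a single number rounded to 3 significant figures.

6.55

Unnormalized posterior weight (prior times the reading likelihoods) for each of the two hypotheses:
  impeller damage: 0.536 × 0.93 × 0.15 × 0.94 = 0.070286
  foundation looseness: 0.310 × 0.17 × 0.37 × 0.55 = 0.010724
Odds(impeller damage : foundation looseness) = 0.070286 / 0.010724 ≈ 6.55.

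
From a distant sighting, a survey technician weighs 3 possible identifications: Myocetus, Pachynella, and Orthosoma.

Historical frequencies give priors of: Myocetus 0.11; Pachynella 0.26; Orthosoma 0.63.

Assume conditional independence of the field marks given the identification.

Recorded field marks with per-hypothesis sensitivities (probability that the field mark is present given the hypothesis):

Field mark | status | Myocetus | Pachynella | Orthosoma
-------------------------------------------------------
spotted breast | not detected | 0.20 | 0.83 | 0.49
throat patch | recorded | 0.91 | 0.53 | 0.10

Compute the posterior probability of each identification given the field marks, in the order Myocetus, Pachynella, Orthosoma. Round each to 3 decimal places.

0.590, 0.173, 0.237

Multiply each prior by the joint likelihood of the field mark pattern (using 1 − P(present | H) for each absent field mark):
  Myocetus: 0.11 × (1 − 0.20) × 0.91 = 0.08008
  Pachynella: 0.26 × (1 − 0.83) × 0.53 = 0.023426
  Orthosoma: 0.63 × (1 − 0.49) × 0.10 = 0.03213
Normalizing constant Z = 0.08008 + 0.023426 + 0.03213 = 0.13564.
P(Myocetus | evidence) = 0.08008 / 0.13564 ≈ 0.590
P(Pachynella | evidence) = 0.023426 / 0.13564 ≈ 0.173
P(Orthosoma | evidence) = 0.03213 / 0.13564 ≈ 0.237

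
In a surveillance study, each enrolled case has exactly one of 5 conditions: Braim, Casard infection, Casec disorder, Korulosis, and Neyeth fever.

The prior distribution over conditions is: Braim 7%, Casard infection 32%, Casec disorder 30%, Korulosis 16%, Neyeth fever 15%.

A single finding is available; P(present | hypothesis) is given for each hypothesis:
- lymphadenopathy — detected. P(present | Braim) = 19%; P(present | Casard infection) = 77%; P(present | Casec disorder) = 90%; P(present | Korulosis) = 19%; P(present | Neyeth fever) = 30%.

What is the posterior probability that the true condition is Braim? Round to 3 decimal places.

For each hypothesis, the unnormalized posterior weight is prior × likelihood:
  Braim: 0.07 × 0.19 = 0.0133
  Casard infection: 0.32 × 0.77 = 0.2464
  Casec disorder: 0.30 × 0.90 = 0.27
  Korulosis: 0.16 × 0.19 = 0.0304
  Neyeth fever: 0.15 × 0.30 = 0.045
The unnormalized weights sum to 0.6051.
P(Braim | evidence) = 0.0133 / 0.6051 ≈ 0.022.

0.022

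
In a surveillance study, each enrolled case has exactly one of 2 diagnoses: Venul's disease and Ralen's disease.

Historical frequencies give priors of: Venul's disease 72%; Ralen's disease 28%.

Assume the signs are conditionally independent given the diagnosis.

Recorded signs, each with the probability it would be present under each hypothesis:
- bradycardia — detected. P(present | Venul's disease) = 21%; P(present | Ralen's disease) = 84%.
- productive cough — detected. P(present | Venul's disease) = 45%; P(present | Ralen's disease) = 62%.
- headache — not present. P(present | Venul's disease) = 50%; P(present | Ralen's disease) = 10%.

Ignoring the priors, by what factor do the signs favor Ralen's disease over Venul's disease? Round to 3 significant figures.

9.92

Joint likelihood of the sign pattern under each hypothesis (using 1 − P(present | H) for each absent sign):
  Ralen's disease: 0.84 × 0.62 × (1 − 0.10) = 0.46872
  Venul's disease: 0.21 × 0.45 × (1 − 0.50) = 0.04725
Bayes factor = 0.46872 / 0.04725 ≈ 9.92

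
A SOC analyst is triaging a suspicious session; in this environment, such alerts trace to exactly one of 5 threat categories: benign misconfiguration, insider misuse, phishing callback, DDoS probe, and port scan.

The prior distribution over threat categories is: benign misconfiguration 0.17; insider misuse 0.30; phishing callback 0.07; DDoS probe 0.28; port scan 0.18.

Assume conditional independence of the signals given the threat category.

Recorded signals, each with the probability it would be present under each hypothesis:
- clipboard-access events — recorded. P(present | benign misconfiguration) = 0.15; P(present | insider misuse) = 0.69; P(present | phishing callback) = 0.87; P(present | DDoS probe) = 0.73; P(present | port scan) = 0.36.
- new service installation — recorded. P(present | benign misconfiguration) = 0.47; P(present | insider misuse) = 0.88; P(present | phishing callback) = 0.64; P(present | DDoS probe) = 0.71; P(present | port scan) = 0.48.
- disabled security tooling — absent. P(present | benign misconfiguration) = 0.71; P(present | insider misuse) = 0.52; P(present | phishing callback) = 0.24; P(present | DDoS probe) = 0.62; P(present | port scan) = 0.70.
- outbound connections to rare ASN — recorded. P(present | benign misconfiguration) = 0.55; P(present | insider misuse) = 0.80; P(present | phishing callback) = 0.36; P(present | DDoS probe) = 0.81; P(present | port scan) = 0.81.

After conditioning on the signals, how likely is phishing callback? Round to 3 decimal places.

0.079

Multiply each prior by the joint likelihood of the signal pattern (using 1 − P(present | H) for each absent signal):
  benign misconfiguration: 0.17 × 0.15 × 0.47 × (1 − 0.71) × 0.55 = 0.0019116
  insider misuse: 0.30 × 0.69 × 0.88 × (1 − 0.52) × 0.80 = 0.069949
  phishing callback: 0.07 × 0.87 × 0.64 × (1 − 0.24) × 0.36 = 0.010664
  DDoS probe: 0.28 × 0.73 × 0.71 × (1 − 0.62) × 0.81 = 0.044669
  port scan: 0.18 × 0.36 × 0.48 × (1 − 0.70) × 0.81 = 0.0075583
The unnormalized weights sum to 0.13475.
P(phishing callback | evidence) = 0.010664 / 0.13475 ≈ 0.079.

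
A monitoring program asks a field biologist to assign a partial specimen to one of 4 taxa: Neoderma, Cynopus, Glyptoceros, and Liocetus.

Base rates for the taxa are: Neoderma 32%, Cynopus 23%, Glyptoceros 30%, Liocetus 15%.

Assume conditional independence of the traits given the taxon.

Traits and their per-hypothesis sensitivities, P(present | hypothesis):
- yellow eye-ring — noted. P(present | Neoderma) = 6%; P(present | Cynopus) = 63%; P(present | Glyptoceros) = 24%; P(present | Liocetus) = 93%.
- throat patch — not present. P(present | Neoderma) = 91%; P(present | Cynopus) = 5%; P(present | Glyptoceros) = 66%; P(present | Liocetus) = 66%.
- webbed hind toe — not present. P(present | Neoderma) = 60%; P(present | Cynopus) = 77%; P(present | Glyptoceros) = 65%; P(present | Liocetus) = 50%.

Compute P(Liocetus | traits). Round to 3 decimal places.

0.367

By Bayes' rule with conditional independence, the unnormalized weight for each hypothesis is prior × ∏ likelihoods (using 1 − P(present | H) for each absent trait):
  Neoderma: 0.32 × 0.06 × (1 − 0.91) × (1 − 0.60) = 0.0006912
  Cynopus: 0.23 × 0.63 × (1 − 0.05) × (1 − 0.77) = 0.031661
  Glyptoceros: 0.30 × 0.24 × (1 − 0.66) × (1 − 0.65) = 0.008568
  Liocetus: 0.15 × 0.93 × (1 − 0.66) × (1 − 0.50) = 0.023715
Normalizing constant Z = 0.0006912 + 0.031661 + 0.008568 + 0.023715 = 0.064635.
P(Liocetus | evidence) = 0.023715 / 0.064635 ≈ 0.367.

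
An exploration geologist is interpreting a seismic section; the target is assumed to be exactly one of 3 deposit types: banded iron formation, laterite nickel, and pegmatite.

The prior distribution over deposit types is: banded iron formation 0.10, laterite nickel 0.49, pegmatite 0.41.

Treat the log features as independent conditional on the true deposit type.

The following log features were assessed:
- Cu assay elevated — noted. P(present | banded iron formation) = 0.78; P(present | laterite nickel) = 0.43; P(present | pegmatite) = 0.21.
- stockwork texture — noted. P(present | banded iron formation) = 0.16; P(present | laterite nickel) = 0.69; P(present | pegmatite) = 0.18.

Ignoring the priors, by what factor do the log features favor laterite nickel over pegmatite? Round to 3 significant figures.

The Bayes factor is the ratio of the joint likelihoods of the log feature pattern under the two hypotheses.
  laterite nickel: 0.43 × 0.69 = 0.2967
  pegmatite: 0.21 × 0.18 = 0.0378
Bayes factor = 0.2967 / 0.0378 ≈ 7.85

7.85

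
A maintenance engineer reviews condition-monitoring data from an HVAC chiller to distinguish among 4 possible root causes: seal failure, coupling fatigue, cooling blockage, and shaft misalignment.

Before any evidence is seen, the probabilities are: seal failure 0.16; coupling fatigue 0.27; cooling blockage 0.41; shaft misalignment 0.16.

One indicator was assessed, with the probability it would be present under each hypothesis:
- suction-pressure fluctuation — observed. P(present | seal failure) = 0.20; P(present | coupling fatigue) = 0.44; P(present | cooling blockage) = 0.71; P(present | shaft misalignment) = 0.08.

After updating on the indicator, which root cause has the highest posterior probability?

cooling blockage

By Bayes' rule, the unnormalized weight for each hypothesis is prior × likelihood:
  seal failure: 0.16 × 0.20 = 0.032
  coupling fatigue: 0.27 × 0.44 = 0.1188
  cooling blockage: 0.41 × 0.71 = 0.2911
  shaft misalignment: 0.16 × 0.08 = 0.0128
The unnormalized weights sum to 0.4547.
P(seal failure | evidence) ≈ 0.032 / 0.4547 ≈ 0.070
P(coupling fatigue | evidence) ≈ 0.1188 / 0.4547 ≈ 0.261
P(cooling blockage | evidence) ≈ 0.2911 / 0.4547 ≈ 0.640
P(shaft misalignment | evidence) ≈ 0.0128 / 0.4547 ≈ 0.028
The largest is 0.640, so cooling blockage is most probable.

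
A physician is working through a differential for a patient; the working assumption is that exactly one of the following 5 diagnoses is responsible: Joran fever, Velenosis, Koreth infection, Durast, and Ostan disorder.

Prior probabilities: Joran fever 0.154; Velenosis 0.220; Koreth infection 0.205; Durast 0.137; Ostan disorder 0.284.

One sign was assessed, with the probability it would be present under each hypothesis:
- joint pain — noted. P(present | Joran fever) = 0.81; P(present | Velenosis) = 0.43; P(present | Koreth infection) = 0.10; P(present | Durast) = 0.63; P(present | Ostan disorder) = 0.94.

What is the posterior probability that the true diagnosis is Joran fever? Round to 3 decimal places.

By Bayes' rule, the unnormalized weight for each hypothesis is prior × likelihood:
  Joran fever: 0.154 × 0.81 = 0.12474
  Velenosis: 0.220 × 0.43 = 0.0946
  Koreth infection: 0.205 × 0.10 = 0.0205
  Durast: 0.137 × 0.63 = 0.08631
  Ostan disorder: 0.284 × 0.94 = 0.26696
Marginal likelihood of the evidence = 0.59311.
P(Joran fever | evidence) = 0.12474 / 0.59311 ≈ 0.210.

0.210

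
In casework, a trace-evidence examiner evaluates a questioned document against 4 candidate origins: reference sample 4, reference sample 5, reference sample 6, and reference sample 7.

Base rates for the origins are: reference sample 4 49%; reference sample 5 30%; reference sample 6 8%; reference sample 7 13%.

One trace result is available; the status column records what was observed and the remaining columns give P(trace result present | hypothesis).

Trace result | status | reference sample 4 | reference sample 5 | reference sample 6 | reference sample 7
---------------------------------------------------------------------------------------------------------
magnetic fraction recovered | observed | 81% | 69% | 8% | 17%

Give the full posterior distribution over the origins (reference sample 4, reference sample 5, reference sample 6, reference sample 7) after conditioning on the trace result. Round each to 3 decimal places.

For each hypothesis, the unnormalized posterior weight is prior × likelihood:
  reference sample 4: 0.49 × 0.81 = 0.3969
  reference sample 5: 0.30 × 0.69 = 0.207
  reference sample 6: 0.08 × 0.08 = 0.0064
  reference sample 7: 0.13 × 0.17 = 0.0221
Normalizing constant Z = 0.3969 + 0.207 + 0.0064 + 0.0221 = 0.6324.
P(reference sample 4 | evidence) = 0.3969 / 0.6324 ≈ 0.628
P(reference sample 5 | evidence) = 0.207 / 0.6324 ≈ 0.327
P(reference sample 6 | evidence) = 0.0064 / 0.6324 ≈ 0.010
P(reference sample 7 | evidence) = 0.0221 / 0.6324 ≈ 0.035

0.628, 0.327, 0.010, 0.035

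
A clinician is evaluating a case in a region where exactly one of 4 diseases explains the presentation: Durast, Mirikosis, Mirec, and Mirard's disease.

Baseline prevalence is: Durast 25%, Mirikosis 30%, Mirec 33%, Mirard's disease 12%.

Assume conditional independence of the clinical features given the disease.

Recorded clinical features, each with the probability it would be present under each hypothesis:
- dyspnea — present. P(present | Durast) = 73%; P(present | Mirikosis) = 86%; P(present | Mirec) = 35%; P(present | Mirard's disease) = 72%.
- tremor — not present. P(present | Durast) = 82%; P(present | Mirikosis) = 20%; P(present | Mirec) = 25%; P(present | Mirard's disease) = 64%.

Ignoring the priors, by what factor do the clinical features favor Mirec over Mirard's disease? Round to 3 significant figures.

1.01

Joint likelihood of the clinical feature pattern under each hypothesis (using 1 − P(present | H) for each absent clinical feature):
  Mirec: 0.35 × (1 − 0.25) = 0.2625
  Mirard's disease: 0.72 × (1 − 0.64) = 0.2592
Bayes factor = 0.2625 / 0.2592 ≈ 1.01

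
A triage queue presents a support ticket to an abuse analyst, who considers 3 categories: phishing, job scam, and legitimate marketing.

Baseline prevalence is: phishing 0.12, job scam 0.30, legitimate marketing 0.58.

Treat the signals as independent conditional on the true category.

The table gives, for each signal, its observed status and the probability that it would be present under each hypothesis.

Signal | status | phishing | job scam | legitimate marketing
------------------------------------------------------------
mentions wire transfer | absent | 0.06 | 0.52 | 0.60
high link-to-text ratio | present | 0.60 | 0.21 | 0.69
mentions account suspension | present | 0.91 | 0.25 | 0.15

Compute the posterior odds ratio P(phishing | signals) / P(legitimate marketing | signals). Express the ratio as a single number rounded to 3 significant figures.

Posterior odds equal prior odds times the likelihood ratio; only the two competing hypotheses matter (using 1 − P(present | H) for each absent signal).
  phishing: 0.12 × (1 − 0.06) × 0.60 × 0.91 = 0.061589
  legitimate marketing: 0.58 × (1 − 0.60) × 0.69 × 0.15 = 0.024012
Posterior odds = 0.061589 / 0.024012 ≈ 2.56.

2.56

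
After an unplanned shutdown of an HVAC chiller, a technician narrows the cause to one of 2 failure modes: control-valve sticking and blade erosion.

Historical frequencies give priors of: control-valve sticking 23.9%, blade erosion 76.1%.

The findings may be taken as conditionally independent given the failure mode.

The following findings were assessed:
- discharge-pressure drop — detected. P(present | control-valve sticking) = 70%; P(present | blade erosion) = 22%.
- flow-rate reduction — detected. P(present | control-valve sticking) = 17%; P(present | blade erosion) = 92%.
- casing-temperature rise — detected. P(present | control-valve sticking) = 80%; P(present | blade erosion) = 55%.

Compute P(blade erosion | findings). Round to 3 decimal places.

0.788

By Bayes' rule with conditional independence, the unnormalized weight for each hypothesis is prior × ∏ likelihoods:
  control-valve sticking: 0.239 × 0.70 × 0.17 × 0.80 = 0.022753
  blade erosion: 0.761 × 0.22 × 0.92 × 0.55 = 0.084715
The unnormalized weights sum to 0.10747.
P(blade erosion | evidence) = 0.084715 / 0.10747 ≈ 0.788.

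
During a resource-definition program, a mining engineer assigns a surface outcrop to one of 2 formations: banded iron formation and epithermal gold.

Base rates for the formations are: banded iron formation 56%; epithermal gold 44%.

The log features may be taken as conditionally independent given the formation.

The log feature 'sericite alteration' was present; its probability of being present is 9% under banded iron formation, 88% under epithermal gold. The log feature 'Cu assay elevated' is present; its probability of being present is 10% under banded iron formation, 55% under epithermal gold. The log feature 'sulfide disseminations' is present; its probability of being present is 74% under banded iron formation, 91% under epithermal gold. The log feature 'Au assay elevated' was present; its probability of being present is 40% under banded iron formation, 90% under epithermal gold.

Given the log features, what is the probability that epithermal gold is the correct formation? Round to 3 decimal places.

Multiply each prior by the joint likelihood of the log feature pattern:
  banded iron formation: 0.56 × 0.09 × 0.10 × 0.74 × 0.40 = 0.0014918
  epithermal gold: 0.44 × 0.88 × 0.55 × 0.91 × 0.90 = 0.17441
Marginal likelihood of the evidence = 0.17591.
P(epithermal gold | evidence) = 0.17441 / 0.17591 ≈ 0.992.

0.992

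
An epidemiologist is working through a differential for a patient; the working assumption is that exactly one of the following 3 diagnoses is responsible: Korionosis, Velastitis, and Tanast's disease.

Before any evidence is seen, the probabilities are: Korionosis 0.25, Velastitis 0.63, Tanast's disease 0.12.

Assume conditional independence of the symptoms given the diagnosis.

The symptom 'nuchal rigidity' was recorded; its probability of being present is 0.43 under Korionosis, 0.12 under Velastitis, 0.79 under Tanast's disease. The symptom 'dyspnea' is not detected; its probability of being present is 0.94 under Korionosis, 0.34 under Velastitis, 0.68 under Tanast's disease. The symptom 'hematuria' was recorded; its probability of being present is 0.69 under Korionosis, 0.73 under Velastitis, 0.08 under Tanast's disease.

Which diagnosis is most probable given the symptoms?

Velastitis

For each hypothesis, the unnormalized posterior weight is prior × product of the symptom likelihoods (using 1 − P(present | H) for each absent symptom):
  Korionosis: 0.25 × 0.43 × (1 − 0.94) × 0.69 = 0.0044505
  Velastitis: 0.63 × 0.12 × (1 − 0.34) × 0.73 = 0.036424
  Tanast's disease: 0.12 × 0.79 × (1 − 0.68) × 0.08 = 0.0024269
The unnormalized weights sum to 0.043301.
P(Korionosis | evidence) ≈ 0.0044505 / 0.043301 ≈ 0.103
P(Velastitis | evidence) ≈ 0.036424 / 0.043301 ≈ 0.841
P(Tanast's disease | evidence) ≈ 0.0024269 / 0.043301 ≈ 0.056
The largest is 0.841, so Velastitis is most probable.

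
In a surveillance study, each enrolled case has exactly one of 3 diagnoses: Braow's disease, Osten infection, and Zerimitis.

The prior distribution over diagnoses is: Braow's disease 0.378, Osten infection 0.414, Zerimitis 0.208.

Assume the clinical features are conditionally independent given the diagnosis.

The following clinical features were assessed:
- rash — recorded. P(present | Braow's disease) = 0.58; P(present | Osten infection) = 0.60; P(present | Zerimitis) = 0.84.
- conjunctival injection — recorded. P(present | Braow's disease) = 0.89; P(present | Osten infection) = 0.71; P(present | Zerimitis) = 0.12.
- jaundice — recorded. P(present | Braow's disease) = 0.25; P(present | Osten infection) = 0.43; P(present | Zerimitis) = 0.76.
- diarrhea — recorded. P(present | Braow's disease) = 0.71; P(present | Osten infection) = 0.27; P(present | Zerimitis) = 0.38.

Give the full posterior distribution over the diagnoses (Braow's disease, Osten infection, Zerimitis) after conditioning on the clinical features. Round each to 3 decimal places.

0.566, 0.335, 0.099

For each hypothesis, the unnormalized posterior weight is prior × product of the clinical feature likelihoods:
  Braow's disease: 0.378 × 0.58 × 0.89 × 0.25 × 0.71 = 0.034634
  Osten infection: 0.414 × 0.60 × 0.71 × 0.43 × 0.27 = 0.020476
  Zerimitis: 0.208 × 0.84 × 0.12 × 0.76 × 0.38 = 0.0060551
Marginal likelihood of the evidence = 0.061165.
P(Braow's disease | evidence) = 0.034634 / 0.061165 ≈ 0.566
P(Osten infection | evidence) = 0.020476 / 0.061165 ≈ 0.335
P(Zerimitis | evidence) = 0.0060551 / 0.061165 ≈ 0.099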